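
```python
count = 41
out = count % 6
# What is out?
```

Trace (tracking out):
count = 41  # -> count = 41
out = count % 6  # -> out = 5

Answer: 5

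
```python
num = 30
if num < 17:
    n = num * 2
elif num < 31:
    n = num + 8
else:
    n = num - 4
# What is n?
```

Trace (tracking n):
num = 30  # -> num = 30
if num < 17:  # condition is False
elif num < 31:  # condition is True
    n = num + 8  # -> n = 38

Answer: 38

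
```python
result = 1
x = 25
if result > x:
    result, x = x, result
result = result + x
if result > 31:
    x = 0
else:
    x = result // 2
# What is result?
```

Answer: 26

Derivation:
Trace (tracking result):
result = 1  # -> result = 1
x = 25  # -> x = 25
if result > x:  # condition is False
result = result + x  # -> result = 26
if result > 31:  # condition is False
else:
    x = result // 2  # -> x = 13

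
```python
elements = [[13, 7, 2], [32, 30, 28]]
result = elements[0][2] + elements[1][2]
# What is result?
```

Trace (tracking result):
elements = [[13, 7, 2], [32, 30, 28]]  # -> elements = [[13, 7, 2], [32, 30, 28]]
result = elements[0][2] + elements[1][2]  # -> result = 30

Answer: 30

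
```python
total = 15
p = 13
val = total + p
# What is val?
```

Trace (tracking val):
total = 15  # -> total = 15
p = 13  # -> p = 13
val = total + p  # -> val = 28

Answer: 28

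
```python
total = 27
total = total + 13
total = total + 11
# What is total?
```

Trace (tracking total):
total = 27  # -> total = 27
total = total + 13  # -> total = 40
total = total + 11  # -> total = 51

Answer: 51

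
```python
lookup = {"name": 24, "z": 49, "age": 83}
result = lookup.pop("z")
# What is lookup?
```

Trace (tracking lookup):
lookup = {'name': 24, 'z': 49, 'age': 83}  # -> lookup = {'name': 24, 'z': 49, 'age': 83}
result = lookup.pop('z')  # -> result = 49

Answer: {'name': 24, 'age': 83}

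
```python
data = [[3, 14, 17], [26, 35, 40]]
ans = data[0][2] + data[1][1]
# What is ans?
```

Trace (tracking ans):
data = [[3, 14, 17], [26, 35, 40]]  # -> data = [[3, 14, 17], [26, 35, 40]]
ans = data[0][2] + data[1][1]  # -> ans = 52

Answer: 52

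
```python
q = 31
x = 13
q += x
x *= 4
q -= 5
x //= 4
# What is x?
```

Trace (tracking x):
q = 31  # -> q = 31
x = 13  # -> x = 13
q += x  # -> q = 44
x *= 4  # -> x = 52
q -= 5  # -> q = 39
x //= 4  # -> x = 13

Answer: 13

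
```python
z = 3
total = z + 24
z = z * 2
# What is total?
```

Trace (tracking total):
z = 3  # -> z = 3
total = z + 24  # -> total = 27
z = z * 2  # -> z = 6

Answer: 27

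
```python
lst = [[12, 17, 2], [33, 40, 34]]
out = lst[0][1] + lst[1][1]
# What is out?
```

Trace (tracking out):
lst = [[12, 17, 2], [33, 40, 34]]  # -> lst = [[12, 17, 2], [33, 40, 34]]
out = lst[0][1] + lst[1][1]  # -> out = 57

Answer: 57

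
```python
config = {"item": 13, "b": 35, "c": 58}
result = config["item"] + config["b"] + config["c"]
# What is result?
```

Trace (tracking result):
config = {'item': 13, 'b': 35, 'c': 58}  # -> config = {'item': 13, 'b': 35, 'c': 58}
result = config['item'] + config['b'] + config['c']  # -> result = 106

Answer: 106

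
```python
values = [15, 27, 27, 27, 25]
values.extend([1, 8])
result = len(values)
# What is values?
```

Trace (tracking values):
values = [15, 27, 27, 27, 25]  # -> values = [15, 27, 27, 27, 25]
values.extend([1, 8])  # -> values = [15, 27, 27, 27, 25, 1, 8]
result = len(values)  # -> result = 7

Answer: [15, 27, 27, 27, 25, 1, 8]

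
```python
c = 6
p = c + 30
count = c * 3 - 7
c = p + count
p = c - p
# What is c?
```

Answer: 47

Derivation:
Trace (tracking c):
c = 6  # -> c = 6
p = c + 30  # -> p = 36
count = c * 3 - 7  # -> count = 11
c = p + count  # -> c = 47
p = c - p  # -> p = 11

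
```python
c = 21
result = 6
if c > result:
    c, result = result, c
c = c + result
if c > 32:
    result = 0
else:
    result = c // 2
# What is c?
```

Trace (tracking c):
c = 21  # -> c = 21
result = 6  # -> result = 6
if c > result:  # condition is True
    c, result = (result, c)  # -> c = 6, result = 21
c = c + result  # -> c = 27
if c > 32:  # condition is False
else:
    result = c // 2  # -> result = 13

Answer: 27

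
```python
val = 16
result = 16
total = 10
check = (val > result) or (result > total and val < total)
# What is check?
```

Trace (tracking check):
val = 16  # -> val = 16
result = 16  # -> result = 16
total = 10  # -> total = 10
check = val > result or (result > total and val < total)  # -> check = False

Answer: False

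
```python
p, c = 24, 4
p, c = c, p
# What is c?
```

Answer: 24

Derivation:
Trace (tracking c):
p, c = (24, 4)  # -> p = 24, c = 4
p, c = (c, p)  # -> p = 4, c = 24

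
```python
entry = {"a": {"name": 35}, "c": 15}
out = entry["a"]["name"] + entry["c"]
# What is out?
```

Trace (tracking out):
entry = {'a': {'name': 35}, 'c': 15}  # -> entry = {'a': {'name': 35}, 'c': 15}
out = entry['a']['name'] + entry['c']  # -> out = 50

Answer: 50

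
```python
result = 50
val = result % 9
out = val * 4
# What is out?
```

Trace (tracking out):
result = 50  # -> result = 50
val = result % 9  # -> val = 5
out = val * 4  # -> out = 20

Answer: 20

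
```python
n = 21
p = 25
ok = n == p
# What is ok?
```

Answer: False

Derivation:
Trace (tracking ok):
n = 21  # -> n = 21
p = 25  # -> p = 25
ok = n == p  # -> ok = False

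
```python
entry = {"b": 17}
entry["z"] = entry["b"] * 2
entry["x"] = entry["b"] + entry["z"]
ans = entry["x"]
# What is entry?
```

Answer: {'b': 17, 'z': 34, 'x': 51}

Derivation:
Trace (tracking entry):
entry = {'b': 17}  # -> entry = {'b': 17}
entry['z'] = entry['b'] * 2  # -> entry = {'b': 17, 'z': 34}
entry['x'] = entry['b'] + entry['z']  # -> entry = {'b': 17, 'z': 34, 'x': 51}
ans = entry['x']  # -> ans = 51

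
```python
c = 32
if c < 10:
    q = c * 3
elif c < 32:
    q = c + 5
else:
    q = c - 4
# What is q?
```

Answer: 28

Derivation:
Trace (tracking q):
c = 32  # -> c = 32
if c < 10:  # condition is False
elif c < 32:  # condition is False
else:
    q = c - 4  # -> q = 28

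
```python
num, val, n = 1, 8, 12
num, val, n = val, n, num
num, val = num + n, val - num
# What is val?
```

Trace (tracking val):
num, val, n = (1, 8, 12)  # -> num = 1, val = 8, n = 12
num, val, n = (val, n, num)  # -> num = 8, val = 12, n = 1
num, val = (num + n, val - num)  # -> num = 9, val = 4

Answer: 4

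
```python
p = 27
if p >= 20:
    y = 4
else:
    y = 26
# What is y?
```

Answer: 4

Derivation:
Trace (tracking y):
p = 27  # -> p = 27
if p >= 20:  # condition is True
    y = 4  # -> y = 4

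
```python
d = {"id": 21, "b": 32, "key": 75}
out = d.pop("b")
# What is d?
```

Trace (tracking d):
d = {'id': 21, 'b': 32, 'key': 75}  # -> d = {'id': 21, 'b': 32, 'key': 75}
out = d.pop('b')  # -> out = 32

Answer: {'id': 21, 'key': 75}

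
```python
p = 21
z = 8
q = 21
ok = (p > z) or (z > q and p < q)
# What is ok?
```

Trace (tracking ok):
p = 21  # -> p = 21
z = 8  # -> z = 8
q = 21  # -> q = 21
ok = p > z or (z > q and p < q)  # -> ok = True

Answer: True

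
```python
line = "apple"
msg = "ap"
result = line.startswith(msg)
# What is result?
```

Answer: True

Derivation:
Trace (tracking result):
line = 'apple'  # -> line = 'apple'
msg = 'ap'  # -> msg = 'ap'
result = line.startswith(msg)  # -> result = True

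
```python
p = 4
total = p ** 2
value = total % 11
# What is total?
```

Trace (tracking total):
p = 4  # -> p = 4
total = p ** 2  # -> total = 16
value = total % 11  # -> value = 5

Answer: 16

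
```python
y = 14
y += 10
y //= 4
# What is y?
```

Trace (tracking y):
y = 14  # -> y = 14
y += 10  # -> y = 24
y //= 4  # -> y = 6

Answer: 6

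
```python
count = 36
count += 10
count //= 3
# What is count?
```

Answer: 15

Derivation:
Trace (tracking count):
count = 36  # -> count = 36
count += 10  # -> count = 46
count //= 3  # -> count = 15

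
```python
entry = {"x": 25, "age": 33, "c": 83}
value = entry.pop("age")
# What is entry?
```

Answer: {'x': 25, 'c': 83}

Derivation:
Trace (tracking entry):
entry = {'x': 25, 'age': 33, 'c': 83}  # -> entry = {'x': 25, 'age': 33, 'c': 83}
value = entry.pop('age')  # -> value = 33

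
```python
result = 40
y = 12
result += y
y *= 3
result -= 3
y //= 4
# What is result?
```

Trace (tracking result):
result = 40  # -> result = 40
y = 12  # -> y = 12
result += y  # -> result = 52
y *= 3  # -> y = 36
result -= 3  # -> result = 49
y //= 4  # -> y = 9

Answer: 49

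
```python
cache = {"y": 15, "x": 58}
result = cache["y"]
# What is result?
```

Answer: 15

Derivation:
Trace (tracking result):
cache = {'y': 15, 'x': 58}  # -> cache = {'y': 15, 'x': 58}
result = cache['y']  # -> result = 15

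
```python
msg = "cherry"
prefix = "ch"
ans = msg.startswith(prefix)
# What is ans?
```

Answer: True

Derivation:
Trace (tracking ans):
msg = 'cherry'  # -> msg = 'cherry'
prefix = 'ch'  # -> prefix = 'ch'
ans = msg.startswith(prefix)  # -> ans = True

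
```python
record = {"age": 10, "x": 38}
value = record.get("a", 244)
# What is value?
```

Trace (tracking value):
record = {'age': 10, 'x': 38}  # -> record = {'age': 10, 'x': 38}
value = record.get('a', 244)  # -> value = 244

Answer: 244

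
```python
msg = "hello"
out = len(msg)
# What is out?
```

Answer: 5

Derivation:
Trace (tracking out):
msg = 'hello'  # -> msg = 'hello'
out = len(msg)  # -> out = 5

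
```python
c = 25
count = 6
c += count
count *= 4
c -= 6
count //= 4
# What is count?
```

Trace (tracking count):
c = 25  # -> c = 25
count = 6  # -> count = 6
c += count  # -> c = 31
count *= 4  # -> count = 24
c -= 6  # -> c = 25
count //= 4  # -> count = 6

Answer: 6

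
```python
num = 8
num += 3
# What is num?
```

Answer: 11

Derivation:
Trace (tracking num):
num = 8  # -> num = 8
num += 3  # -> num = 11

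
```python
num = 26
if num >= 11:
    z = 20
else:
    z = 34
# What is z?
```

Trace (tracking z):
num = 26  # -> num = 26
if num >= 11:  # condition is True
    z = 20  # -> z = 20

Answer: 20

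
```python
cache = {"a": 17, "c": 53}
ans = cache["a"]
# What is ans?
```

Trace (tracking ans):
cache = {'a': 17, 'c': 53}  # -> cache = {'a': 17, 'c': 53}
ans = cache['a']  # -> ans = 17

Answer: 17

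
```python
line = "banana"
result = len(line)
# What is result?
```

Trace (tracking result):
line = 'banana'  # -> line = 'banana'
result = len(line)  # -> result = 6

Answer: 6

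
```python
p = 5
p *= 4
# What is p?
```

Trace (tracking p):
p = 5  # -> p = 5
p *= 4  # -> p = 20

Answer: 20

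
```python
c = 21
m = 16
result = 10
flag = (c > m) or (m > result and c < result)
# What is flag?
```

Answer: True

Derivation:
Trace (tracking flag):
c = 21  # -> c = 21
m = 16  # -> m = 16
result = 10  # -> result = 10
flag = c > m or (m > result and c < result)  # -> flag = True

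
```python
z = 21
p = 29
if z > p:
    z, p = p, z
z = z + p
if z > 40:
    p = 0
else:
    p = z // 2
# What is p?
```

Answer: 0

Derivation:
Trace (tracking p):
z = 21  # -> z = 21
p = 29  # -> p = 29
if z > p:  # condition is False
z = z + p  # -> z = 50
if z > 40:  # condition is True
    p = 0  # -> p = 0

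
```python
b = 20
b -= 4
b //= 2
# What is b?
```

Trace (tracking b):
b = 20  # -> b = 20
b -= 4  # -> b = 16
b //= 2  # -> b = 8

Answer: 8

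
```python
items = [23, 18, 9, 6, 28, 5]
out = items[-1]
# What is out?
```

Answer: 5

Derivation:
Trace (tracking out):
items = [23, 18, 9, 6, 28, 5]  # -> items = [23, 18, 9, 6, 28, 5]
out = items[-1]  # -> out = 5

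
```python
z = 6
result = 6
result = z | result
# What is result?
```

Answer: 6

Derivation:
Trace (tracking result):
z = 6  # -> z = 6
result = 6  # -> result = 6
result = z | result  # -> result = 6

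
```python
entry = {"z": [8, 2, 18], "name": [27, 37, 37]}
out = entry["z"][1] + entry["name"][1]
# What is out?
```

Trace (tracking out):
entry = {'z': [8, 2, 18], 'name': [27, 37, 37]}  # -> entry = {'z': [8, 2, 18], 'name': [27, 37, 37]}
out = entry['z'][1] + entry['name'][1]  # -> out = 39

Answer: 39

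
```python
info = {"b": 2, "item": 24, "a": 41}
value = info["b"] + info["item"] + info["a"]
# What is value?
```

Trace (tracking value):
info = {'b': 2, 'item': 24, 'a': 41}  # -> info = {'b': 2, 'item': 24, 'a': 41}
value = info['b'] + info['item'] + info['a']  # -> value = 67

Answer: 67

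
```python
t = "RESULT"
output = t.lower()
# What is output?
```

Answer: 'result'

Derivation:
Trace (tracking output):
t = 'RESULT'  # -> t = 'RESULT'
output = t.lower()  # -> output = 'result'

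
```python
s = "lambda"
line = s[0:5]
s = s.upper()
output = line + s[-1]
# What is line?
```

Answer: 'lambd'

Derivation:
Trace (tracking line):
s = 'lambda'  # -> s = 'lambda'
line = s[0:5]  # -> line = 'lambd'
s = s.upper()  # -> s = 'LAMBDA'
output = line + s[-1]  # -> output = 'lambdA'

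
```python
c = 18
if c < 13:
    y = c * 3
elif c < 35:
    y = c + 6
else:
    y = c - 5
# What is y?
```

Answer: 24

Derivation:
Trace (tracking y):
c = 18  # -> c = 18
if c < 13:  # condition is False
elif c < 35:  # condition is True
    y = c + 6  # -> y = 24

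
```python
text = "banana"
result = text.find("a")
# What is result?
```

Answer: 1

Derivation:
Trace (tracking result):
text = 'banana'  # -> text = 'banana'
result = text.find('a')  # -> result = 1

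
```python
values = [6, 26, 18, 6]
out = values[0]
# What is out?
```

Answer: 6

Derivation:
Trace (tracking out):
values = [6, 26, 18, 6]  # -> values = [6, 26, 18, 6]
out = values[0]  # -> out = 6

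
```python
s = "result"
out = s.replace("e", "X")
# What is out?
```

Answer: 'rXsult'

Derivation:
Trace (tracking out):
s = 'result'  # -> s = 'result'
out = s.replace('e', 'X')  # -> out = 'rXsult'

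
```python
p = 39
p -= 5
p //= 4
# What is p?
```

Answer: 8

Derivation:
Trace (tracking p):
p = 39  # -> p = 39
p -= 5  # -> p = 34
p //= 4  # -> p = 8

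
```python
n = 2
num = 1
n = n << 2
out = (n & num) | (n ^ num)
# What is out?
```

Answer: 9

Derivation:
Trace (tracking out):
n = 2  # -> n = 2
num = 1  # -> num = 1
n = n << 2  # -> n = 8
out = n & num | n ^ num  # -> out = 9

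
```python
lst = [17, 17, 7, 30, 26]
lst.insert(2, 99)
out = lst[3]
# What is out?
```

Answer: 7

Derivation:
Trace (tracking out):
lst = [17, 17, 7, 30, 26]  # -> lst = [17, 17, 7, 30, 26]
lst.insert(2, 99)  # -> lst = [17, 17, 99, 7, 30, 26]
out = lst[3]  # -> out = 7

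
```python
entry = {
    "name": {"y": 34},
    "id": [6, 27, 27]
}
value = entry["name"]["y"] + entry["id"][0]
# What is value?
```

Answer: 40

Derivation:
Trace (tracking value):
entry = {'name': {'y': 34}, 'id': [6, 27, 27]}  # -> entry = {'name': {'y': 34}, 'id': [6, 27, 27]}
value = entry['name']['y'] + entry['id'][0]  # -> value = 40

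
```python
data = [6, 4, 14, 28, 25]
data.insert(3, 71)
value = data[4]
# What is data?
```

Trace (tracking data):
data = [6, 4, 14, 28, 25]  # -> data = [6, 4, 14, 28, 25]
data.insert(3, 71)  # -> data = [6, 4, 14, 71, 28, 25]
value = data[4]  # -> value = 28

Answer: [6, 4, 14, 71, 28, 25]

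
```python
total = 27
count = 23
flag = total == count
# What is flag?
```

Answer: False

Derivation:
Trace (tracking flag):
total = 27  # -> total = 27
count = 23  # -> count = 23
flag = total == count  # -> flag = False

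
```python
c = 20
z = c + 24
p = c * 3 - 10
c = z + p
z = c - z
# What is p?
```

Trace (tracking p):
c = 20  # -> c = 20
z = c + 24  # -> z = 44
p = c * 3 - 10  # -> p = 50
c = z + p  # -> c = 94
z = c - z  # -> z = 50

Answer: 50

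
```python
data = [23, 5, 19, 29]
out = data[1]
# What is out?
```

Answer: 5

Derivation:
Trace (tracking out):
data = [23, 5, 19, 29]  # -> data = [23, 5, 19, 29]
out = data[1]  # -> out = 5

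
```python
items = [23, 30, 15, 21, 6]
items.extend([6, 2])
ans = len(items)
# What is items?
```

Answer: [23, 30, 15, 21, 6, 6, 2]

Derivation:
Trace (tracking items):
items = [23, 30, 15, 21, 6]  # -> items = [23, 30, 15, 21, 6]
items.extend([6, 2])  # -> items = [23, 30, 15, 21, 6, 6, 2]
ans = len(items)  # -> ans = 7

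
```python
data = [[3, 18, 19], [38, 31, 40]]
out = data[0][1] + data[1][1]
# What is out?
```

Answer: 49

Derivation:
Trace (tracking out):
data = [[3, 18, 19], [38, 31, 40]]  # -> data = [[3, 18, 19], [38, 31, 40]]
out = data[0][1] + data[1][1]  # -> out = 49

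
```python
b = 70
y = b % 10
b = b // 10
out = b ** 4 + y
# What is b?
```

Answer: 7

Derivation:
Trace (tracking b):
b = 70  # -> b = 70
y = b % 10  # -> y = 0
b = b // 10  # -> b = 7
out = b ** 4 + y  # -> out = 2401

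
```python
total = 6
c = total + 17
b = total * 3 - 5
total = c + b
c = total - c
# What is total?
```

Answer: 36

Derivation:
Trace (tracking total):
total = 6  # -> total = 6
c = total + 17  # -> c = 23
b = total * 3 - 5  # -> b = 13
total = c + b  # -> total = 36
c = total - c  # -> c = 13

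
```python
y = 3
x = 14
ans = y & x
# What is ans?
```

Answer: 2

Derivation:
Trace (tracking ans):
y = 3  # -> y = 3
x = 14  # -> x = 14
ans = y & x  # -> ans = 2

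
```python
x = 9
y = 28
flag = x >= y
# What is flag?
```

Trace (tracking flag):
x = 9  # -> x = 9
y = 28  # -> y = 28
flag = x >= y  # -> flag = False

Answer: False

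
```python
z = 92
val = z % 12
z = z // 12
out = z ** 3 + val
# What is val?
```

Trace (tracking val):
z = 92  # -> z = 92
val = z % 12  # -> val = 8
z = z // 12  # -> z = 7
out = z ** 3 + val  # -> out = 351

Answer: 8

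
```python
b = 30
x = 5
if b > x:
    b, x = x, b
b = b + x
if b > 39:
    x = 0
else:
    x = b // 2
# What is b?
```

Trace (tracking b):
b = 30  # -> b = 30
x = 5  # -> x = 5
if b > x:  # condition is True
    b, x = (x, b)  # -> b = 5, x = 30
b = b + x  # -> b = 35
if b > 39:  # condition is False
else:
    x = b // 2  # -> x = 17

Answer: 35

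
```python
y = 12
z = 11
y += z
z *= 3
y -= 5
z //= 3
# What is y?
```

Trace (tracking y):
y = 12  # -> y = 12
z = 11  # -> z = 11
y += z  # -> y = 23
z *= 3  # -> z = 33
y -= 5  # -> y = 18
z //= 3  # -> z = 11

Answer: 18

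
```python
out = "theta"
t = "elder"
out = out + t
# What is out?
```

Trace (tracking out):
out = 'theta'  # -> out = 'theta'
t = 'elder'  # -> t = 'elder'
out = out + t  # -> out = 'thetaelder'

Answer: 'thetaelder'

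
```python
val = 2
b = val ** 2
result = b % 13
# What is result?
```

Trace (tracking result):
val = 2  # -> val = 2
b = val ** 2  # -> b = 4
result = b % 13  # -> result = 4

Answer: 4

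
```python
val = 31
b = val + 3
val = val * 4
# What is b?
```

Trace (tracking b):
val = 31  # -> val = 31
b = val + 3  # -> b = 34
val = val * 4  # -> val = 124

Answer: 34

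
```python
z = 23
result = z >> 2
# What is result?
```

Trace (tracking result):
z = 23  # -> z = 23
result = z >> 2  # -> result = 5

Answer: 5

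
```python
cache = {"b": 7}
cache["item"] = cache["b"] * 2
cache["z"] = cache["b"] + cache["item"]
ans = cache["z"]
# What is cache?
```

Answer: {'b': 7, 'item': 14, 'z': 21}

Derivation:
Trace (tracking cache):
cache = {'b': 7}  # -> cache = {'b': 7}
cache['item'] = cache['b'] * 2  # -> cache = {'b': 7, 'item': 14}
cache['z'] = cache['b'] + cache['item']  # -> cache = {'b': 7, 'item': 14, 'z': 21}
ans = cache['z']  # -> ans = 21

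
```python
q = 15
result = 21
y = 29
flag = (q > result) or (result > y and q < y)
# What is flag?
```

Answer: False

Derivation:
Trace (tracking flag):
q = 15  # -> q = 15
result = 21  # -> result = 21
y = 29  # -> y = 29
flag = q > result or (result > y and q < y)  # -> flag = False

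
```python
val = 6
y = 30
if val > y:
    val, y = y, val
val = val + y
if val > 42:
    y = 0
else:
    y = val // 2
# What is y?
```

Answer: 18

Derivation:
Trace (tracking y):
val = 6  # -> val = 6
y = 30  # -> y = 30
if val > y:  # condition is False
val = val + y  # -> val = 36
if val > 42:  # condition is False
else:
    y = val // 2  # -> y = 18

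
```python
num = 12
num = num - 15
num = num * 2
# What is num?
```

Trace (tracking num):
num = 12  # -> num = 12
num = num - 15  # -> num = -3
num = num * 2  # -> num = -6

Answer: -6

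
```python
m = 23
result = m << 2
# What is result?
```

Answer: 92

Derivation:
Trace (tracking result):
m = 23  # -> m = 23
result = m << 2  # -> result = 92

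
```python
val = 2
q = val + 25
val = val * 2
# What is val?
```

Answer: 4

Derivation:
Trace (tracking val):
val = 2  # -> val = 2
q = val + 25  # -> q = 27
val = val * 2  # -> val = 4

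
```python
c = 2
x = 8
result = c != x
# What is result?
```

Answer: True

Derivation:
Trace (tracking result):
c = 2  # -> c = 2
x = 8  # -> x = 8
result = c != x  # -> result = True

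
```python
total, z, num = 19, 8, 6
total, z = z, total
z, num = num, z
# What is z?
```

Trace (tracking z):
total, z, num = (19, 8, 6)  # -> total = 19, z = 8, num = 6
total, z = (z, total)  # -> total = 8, z = 19
z, num = (num, z)  # -> z = 6, num = 19

Answer: 6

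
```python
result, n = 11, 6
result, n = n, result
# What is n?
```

Answer: 11

Derivation:
Trace (tracking n):
result, n = (11, 6)  # -> result = 11, n = 6
result, n = (n, result)  # -> result = 6, n = 11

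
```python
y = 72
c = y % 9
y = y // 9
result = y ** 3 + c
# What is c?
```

Answer: 0

Derivation:
Trace (tracking c):
y = 72  # -> y = 72
c = y % 9  # -> c = 0
y = y // 9  # -> y = 8
result = y ** 3 + c  # -> result = 512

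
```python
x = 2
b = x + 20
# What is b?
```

Trace (tracking b):
x = 2  # -> x = 2
b = x + 20  # -> b = 22

Answer: 22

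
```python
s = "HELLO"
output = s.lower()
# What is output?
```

Trace (tracking output):
s = 'HELLO'  # -> s = 'HELLO'
output = s.lower()  # -> output = 'hello'

Answer: 'hello'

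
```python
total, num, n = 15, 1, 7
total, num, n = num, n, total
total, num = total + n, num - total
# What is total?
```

Answer: 16

Derivation:
Trace (tracking total):
total, num, n = (15, 1, 7)  # -> total = 15, num = 1, n = 7
total, num, n = (num, n, total)  # -> total = 1, num = 7, n = 15
total, num = (total + n, num - total)  # -> total = 16, num = 6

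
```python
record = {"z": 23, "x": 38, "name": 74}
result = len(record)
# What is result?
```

Answer: 3

Derivation:
Trace (tracking result):
record = {'z': 23, 'x': 38, 'name': 74}  # -> record = {'z': 23, 'x': 38, 'name': 74}
result = len(record)  # -> result = 3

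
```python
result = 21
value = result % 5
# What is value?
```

Trace (tracking value):
result = 21  # -> result = 21
value = result % 5  # -> value = 1

Answer: 1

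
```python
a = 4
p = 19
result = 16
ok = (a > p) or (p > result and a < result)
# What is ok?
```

Trace (tracking ok):
a = 4  # -> a = 4
p = 19  # -> p = 19
result = 16  # -> result = 16
ok = a > p or (p > result and a < result)  # -> ok = True

Answer: True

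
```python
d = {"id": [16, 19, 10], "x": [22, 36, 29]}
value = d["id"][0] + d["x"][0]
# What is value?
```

Trace (tracking value):
d = {'id': [16, 19, 10], 'x': [22, 36, 29]}  # -> d = {'id': [16, 19, 10], 'x': [22, 36, 29]}
value = d['id'][0] + d['x'][0]  # -> value = 38

Answer: 38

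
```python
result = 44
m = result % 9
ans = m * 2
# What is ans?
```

Trace (tracking ans):
result = 44  # -> result = 44
m = result % 9  # -> m = 8
ans = m * 2  # -> ans = 16

Answer: 16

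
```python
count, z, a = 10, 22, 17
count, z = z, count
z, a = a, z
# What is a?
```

Answer: 10

Derivation:
Trace (tracking a):
count, z, a = (10, 22, 17)  # -> count = 10, z = 22, a = 17
count, z = (z, count)  # -> count = 22, z = 10
z, a = (a, z)  # -> z = 17, a = 10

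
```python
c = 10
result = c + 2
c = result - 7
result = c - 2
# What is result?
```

Trace (tracking result):
c = 10  # -> c = 10
result = c + 2  # -> result = 12
c = result - 7  # -> c = 5
result = c - 2  # -> result = 3

Answer: 3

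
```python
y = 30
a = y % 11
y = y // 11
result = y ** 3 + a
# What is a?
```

Trace (tracking a):
y = 30  # -> y = 30
a = y % 11  # -> a = 8
y = y // 11  # -> y = 2
result = y ** 3 + a  # -> result = 16

Answer: 8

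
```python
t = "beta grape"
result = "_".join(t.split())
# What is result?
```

Answer: 'beta_grape'

Derivation:
Trace (tracking result):
t = 'beta grape'  # -> t = 'beta grape'
result = '_'.join(t.split())  # -> result = 'beta_grape'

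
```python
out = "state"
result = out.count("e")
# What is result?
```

Answer: 1

Derivation:
Trace (tracking result):
out = 'state'  # -> out = 'state'
result = out.count('e')  # -> result = 1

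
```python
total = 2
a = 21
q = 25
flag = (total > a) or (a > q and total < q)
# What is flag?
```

Trace (tracking flag):
total = 2  # -> total = 2
a = 21  # -> a = 21
q = 25  # -> q = 25
flag = total > a or (a > q and total < q)  # -> flag = False

Answer: False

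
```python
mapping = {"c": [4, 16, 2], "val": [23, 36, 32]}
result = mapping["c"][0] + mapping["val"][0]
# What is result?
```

Answer: 27

Derivation:
Trace (tracking result):
mapping = {'c': [4, 16, 2], 'val': [23, 36, 32]}  # -> mapping = {'c': [4, 16, 2], 'val': [23, 36, 32]}
result = mapping['c'][0] + mapping['val'][0]  # -> result = 27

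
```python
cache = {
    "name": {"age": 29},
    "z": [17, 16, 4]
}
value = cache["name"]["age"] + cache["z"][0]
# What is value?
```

Trace (tracking value):
cache = {'name': {'age': 29}, 'z': [17, 16, 4]}  # -> cache = {'name': {'age': 29}, 'z': [17, 16, 4]}
value = cache['name']['age'] + cache['z'][0]  # -> value = 46

Answer: 46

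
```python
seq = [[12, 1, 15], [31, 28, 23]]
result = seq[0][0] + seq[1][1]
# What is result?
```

Trace (tracking result):
seq = [[12, 1, 15], [31, 28, 23]]  # -> seq = [[12, 1, 15], [31, 28, 23]]
result = seq[0][0] + seq[1][1]  # -> result = 40

Answer: 40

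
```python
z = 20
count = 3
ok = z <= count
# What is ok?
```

Answer: False

Derivation:
Trace (tracking ok):
z = 20  # -> z = 20
count = 3  # -> count = 3
ok = z <= count  # -> ok = False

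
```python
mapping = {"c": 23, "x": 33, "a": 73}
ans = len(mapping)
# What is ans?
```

Trace (tracking ans):
mapping = {'c': 23, 'x': 33, 'a': 73}  # -> mapping = {'c': 23, 'x': 33, 'a': 73}
ans = len(mapping)  # -> ans = 3

Answer: 3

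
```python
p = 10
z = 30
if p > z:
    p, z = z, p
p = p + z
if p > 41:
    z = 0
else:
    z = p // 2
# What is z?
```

Answer: 20

Derivation:
Trace (tracking z):
p = 10  # -> p = 10
z = 30  # -> z = 30
if p > z:  # condition is False
p = p + z  # -> p = 40
if p > 41:  # condition is False
else:
    z = p // 2  # -> z = 20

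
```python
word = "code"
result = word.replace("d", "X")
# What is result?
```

Answer: 'coXe'

Derivation:
Trace (tracking result):
word = 'code'  # -> word = 'code'
result = word.replace('d', 'X')  # -> result = 'coXe'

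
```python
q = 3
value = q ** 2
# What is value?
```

Answer: 9

Derivation:
Trace (tracking value):
q = 3  # -> q = 3
value = q ** 2  # -> value = 9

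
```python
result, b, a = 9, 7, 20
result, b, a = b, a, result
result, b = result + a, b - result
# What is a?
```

Trace (tracking a):
result, b, a = (9, 7, 20)  # -> result = 9, b = 7, a = 20
result, b, a = (b, a, result)  # -> result = 7, b = 20, a = 9
result, b = (result + a, b - result)  # -> result = 16, b = 13

Answer: 9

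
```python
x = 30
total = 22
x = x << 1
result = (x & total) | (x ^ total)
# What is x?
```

Trace (tracking x):
x = 30  # -> x = 30
total = 22  # -> total = 22
x = x << 1  # -> x = 60
result = x & total | x ^ total  # -> result = 62

Answer: 60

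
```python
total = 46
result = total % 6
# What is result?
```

Trace (tracking result):
total = 46  # -> total = 46
result = total % 6  # -> result = 4

Answer: 4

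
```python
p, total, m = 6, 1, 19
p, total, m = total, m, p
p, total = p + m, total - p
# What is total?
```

Trace (tracking total):
p, total, m = (6, 1, 19)  # -> p = 6, total = 1, m = 19
p, total, m = (total, m, p)  # -> p = 1, total = 19, m = 6
p, total = (p + m, total - p)  # -> p = 7, total = 18

Answer: 18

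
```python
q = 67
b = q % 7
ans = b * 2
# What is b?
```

Answer: 4

Derivation:
Trace (tracking b):
q = 67  # -> q = 67
b = q % 7  # -> b = 4
ans = b * 2  # -> ans = 8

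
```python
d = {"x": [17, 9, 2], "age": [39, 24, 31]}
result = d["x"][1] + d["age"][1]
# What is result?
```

Answer: 33

Derivation:
Trace (tracking result):
d = {'x': [17, 9, 2], 'age': [39, 24, 31]}  # -> d = {'x': [17, 9, 2], 'age': [39, 24, 31]}
result = d['x'][1] + d['age'][1]  # -> result = 33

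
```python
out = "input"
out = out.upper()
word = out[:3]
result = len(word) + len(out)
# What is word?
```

Answer: 'INP'

Derivation:
Trace (tracking word):
out = 'input'  # -> out = 'input'
out = out.upper()  # -> out = 'INPUT'
word = out[:3]  # -> word = 'INP'
result = len(word) + len(out)  # -> result = 8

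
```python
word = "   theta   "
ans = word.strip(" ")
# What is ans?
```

Answer: 'theta'

Derivation:
Trace (tracking ans):
word = '   theta   '  # -> word = '   theta   '
ans = word.strip(' ')  # -> ans = 'theta'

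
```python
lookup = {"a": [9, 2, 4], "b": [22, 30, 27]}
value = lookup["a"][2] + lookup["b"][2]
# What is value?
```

Trace (tracking value):
lookup = {'a': [9, 2, 4], 'b': [22, 30, 27]}  # -> lookup = {'a': [9, 2, 4], 'b': [22, 30, 27]}
value = lookup['a'][2] + lookup['b'][2]  # -> value = 31

Answer: 31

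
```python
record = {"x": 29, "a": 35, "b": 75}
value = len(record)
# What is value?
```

Answer: 3

Derivation:
Trace (tracking value):
record = {'x': 29, 'a': 35, 'b': 75}  # -> record = {'x': 29, 'a': 35, 'b': 75}
value = len(record)  # -> value = 3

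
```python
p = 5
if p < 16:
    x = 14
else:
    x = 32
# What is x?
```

Trace (tracking x):
p = 5  # -> p = 5
if p < 16:  # condition is True
    x = 14  # -> x = 14

Answer: 14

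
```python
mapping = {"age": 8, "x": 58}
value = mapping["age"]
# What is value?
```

Answer: 8

Derivation:
Trace (tracking value):
mapping = {'age': 8, 'x': 58}  # -> mapping = {'age': 8, 'x': 58}
value = mapping['age']  # -> value = 8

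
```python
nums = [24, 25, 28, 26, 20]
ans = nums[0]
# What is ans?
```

Answer: 24

Derivation:
Trace (tracking ans):
nums = [24, 25, 28, 26, 20]  # -> nums = [24, 25, 28, 26, 20]
ans = nums[0]  # -> ans = 24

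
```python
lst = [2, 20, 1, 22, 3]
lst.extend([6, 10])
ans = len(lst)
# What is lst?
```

Answer: [2, 20, 1, 22, 3, 6, 10]

Derivation:
Trace (tracking lst):
lst = [2, 20, 1, 22, 3]  # -> lst = [2, 20, 1, 22, 3]
lst.extend([6, 10])  # -> lst = [2, 20, 1, 22, 3, 6, 10]
ans = len(lst)  # -> ans = 7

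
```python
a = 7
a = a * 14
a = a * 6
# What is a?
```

Trace (tracking a):
a = 7  # -> a = 7
a = a * 14  # -> a = 98
a = a * 6  # -> a = 588

Answer: 588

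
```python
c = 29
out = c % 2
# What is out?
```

Answer: 1

Derivation:
Trace (tracking out):
c = 29  # -> c = 29
out = c % 2  # -> out = 1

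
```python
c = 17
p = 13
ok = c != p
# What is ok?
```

Answer: True

Derivation:
Trace (tracking ok):
c = 17  # -> c = 17
p = 13  # -> p = 13
ok = c != p  # -> ok = True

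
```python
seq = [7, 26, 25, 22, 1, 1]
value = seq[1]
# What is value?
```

Answer: 26

Derivation:
Trace (tracking value):
seq = [7, 26, 25, 22, 1, 1]  # -> seq = [7, 26, 25, 22, 1, 1]
value = seq[1]  # -> value = 26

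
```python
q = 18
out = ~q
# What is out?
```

Trace (tracking out):
q = 18  # -> q = 18
out = ~q  # -> out = -19

Answer: -19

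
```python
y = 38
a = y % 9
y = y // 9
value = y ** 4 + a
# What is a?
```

Answer: 2

Derivation:
Trace (tracking a):
y = 38  # -> y = 38
a = y % 9  # -> a = 2
y = y // 9  # -> y = 4
value = y ** 4 + a  # -> value = 258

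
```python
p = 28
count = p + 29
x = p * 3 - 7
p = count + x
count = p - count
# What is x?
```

Answer: 77

Derivation:
Trace (tracking x):
p = 28  # -> p = 28
count = p + 29  # -> count = 57
x = p * 3 - 7  # -> x = 77
p = count + x  # -> p = 134
count = p - count  # -> count = 77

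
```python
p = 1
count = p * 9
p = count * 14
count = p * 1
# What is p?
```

Trace (tracking p):
p = 1  # -> p = 1
count = p * 9  # -> count = 9
p = count * 14  # -> p = 126
count = p * 1  # -> count = 126

Answer: 126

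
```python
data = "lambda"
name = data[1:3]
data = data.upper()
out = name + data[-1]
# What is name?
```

Trace (tracking name):
data = 'lambda'  # -> data = 'lambda'
name = data[1:3]  # -> name = 'am'
data = data.upper()  # -> data = 'LAMBDA'
out = name + data[-1]  # -> out = 'amA'

Answer: 'am'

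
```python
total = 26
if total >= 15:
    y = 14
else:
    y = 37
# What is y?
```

Trace (tracking y):
total = 26  # -> total = 26
if total >= 15:  # condition is True
    y = 14  # -> y = 14

Answer: 14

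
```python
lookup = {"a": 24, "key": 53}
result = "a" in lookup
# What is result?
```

Answer: True

Derivation:
Trace (tracking result):
lookup = {'a': 24, 'key': 53}  # -> lookup = {'a': 24, 'key': 53}
result = 'a' in lookup  # -> result = True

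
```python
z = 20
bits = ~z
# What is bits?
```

Answer: -21

Derivation:
Trace (tracking bits):
z = 20  # -> z = 20
bits = ~z  # -> bits = -21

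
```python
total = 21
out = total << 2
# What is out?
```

Trace (tracking out):
total = 21  # -> total = 21
out = total << 2  # -> out = 84

Answer: 84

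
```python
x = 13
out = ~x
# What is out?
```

Trace (tracking out):
x = 13  # -> x = 13
out = ~x  # -> out = -14

Answer: -14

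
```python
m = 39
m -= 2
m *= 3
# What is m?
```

Trace (tracking m):
m = 39  # -> m = 39
m -= 2  # -> m = 37
m *= 3  # -> m = 111

Answer: 111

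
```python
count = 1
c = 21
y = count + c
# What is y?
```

Answer: 22

Derivation:
Trace (tracking y):
count = 1  # -> count = 1
c = 21  # -> c = 21
y = count + c  # -> y = 22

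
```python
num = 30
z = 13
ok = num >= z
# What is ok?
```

Answer: True

Derivation:
Trace (tracking ok):
num = 30  # -> num = 30
z = 13  # -> z = 13
ok = num >= z  # -> ok = True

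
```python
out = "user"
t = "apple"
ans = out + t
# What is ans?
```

Answer: 'userapple'

Derivation:
Trace (tracking ans):
out = 'user'  # -> out = 'user'
t = 'apple'  # -> t = 'apple'
ans = out + t  # -> ans = 'userapple'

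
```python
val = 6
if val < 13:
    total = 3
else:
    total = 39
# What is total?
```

Answer: 3

Derivation:
Trace (tracking total):
val = 6  # -> val = 6
if val < 13:  # condition is True
    total = 3  # -> total = 3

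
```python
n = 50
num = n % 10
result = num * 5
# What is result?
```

Trace (tracking result):
n = 50  # -> n = 50
num = n % 10  # -> num = 0
result = num * 5  # -> result = 0

Answer: 0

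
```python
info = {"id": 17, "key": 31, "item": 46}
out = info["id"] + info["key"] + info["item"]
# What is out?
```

Trace (tracking out):
info = {'id': 17, 'key': 31, 'item': 46}  # -> info = {'id': 17, 'key': 31, 'item': 46}
out = info['id'] + info['key'] + info['item']  # -> out = 94

Answer: 94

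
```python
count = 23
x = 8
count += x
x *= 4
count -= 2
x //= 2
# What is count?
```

Answer: 29

Derivation:
Trace (tracking count):
count = 23  # -> count = 23
x = 8  # -> x = 8
count += x  # -> count = 31
x *= 4  # -> x = 32
count -= 2  # -> count = 29
x //= 2  # -> x = 16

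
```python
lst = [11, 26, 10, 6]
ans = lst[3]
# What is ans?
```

Answer: 6

Derivation:
Trace (tracking ans):
lst = [11, 26, 10, 6]  # -> lst = [11, 26, 10, 6]
ans = lst[3]  # -> ans = 6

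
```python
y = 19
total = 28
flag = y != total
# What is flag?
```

Answer: True

Derivation:
Trace (tracking flag):
y = 19  # -> y = 19
total = 28  # -> total = 28
flag = y != total  # -> flag = True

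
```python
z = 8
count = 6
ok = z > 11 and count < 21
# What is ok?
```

Trace (tracking ok):
z = 8  # -> z = 8
count = 6  # -> count = 6
ok = z > 11 and count < 21  # -> ok = False

Answer: False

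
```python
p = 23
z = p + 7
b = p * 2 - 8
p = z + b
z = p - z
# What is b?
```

Answer: 38

Derivation:
Trace (tracking b):
p = 23  # -> p = 23
z = p + 7  # -> z = 30
b = p * 2 - 8  # -> b = 38
p = z + b  # -> p = 68
z = p - z  # -> z = 38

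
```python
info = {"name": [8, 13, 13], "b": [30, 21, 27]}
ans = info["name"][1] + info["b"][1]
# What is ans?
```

Trace (tracking ans):
info = {'name': [8, 13, 13], 'b': [30, 21, 27]}  # -> info = {'name': [8, 13, 13], 'b': [30, 21, 27]}
ans = info['name'][1] + info['b'][1]  # -> ans = 34

Answer: 34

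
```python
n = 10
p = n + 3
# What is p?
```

Answer: 13

Derivation:
Trace (tracking p):
n = 10  # -> n = 10
p = n + 3  # -> p = 13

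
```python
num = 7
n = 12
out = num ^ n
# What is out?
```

Answer: 11

Derivation:
Trace (tracking out):
num = 7  # -> num = 7
n = 12  # -> n = 12
out = num ^ n  # -> out = 11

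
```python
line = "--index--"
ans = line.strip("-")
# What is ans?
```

Trace (tracking ans):
line = '--index--'  # -> line = '--index--'
ans = line.strip('-')  # -> ans = 'index'

Answer: 'index'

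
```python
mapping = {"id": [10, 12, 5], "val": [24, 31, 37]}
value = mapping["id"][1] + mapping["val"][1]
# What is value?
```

Answer: 43

Derivation:
Trace (tracking value):
mapping = {'id': [10, 12, 5], 'val': [24, 31, 37]}  # -> mapping = {'id': [10, 12, 5], 'val': [24, 31, 37]}
value = mapping['id'][1] + mapping['val'][1]  # -> value = 43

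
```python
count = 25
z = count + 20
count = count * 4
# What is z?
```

Trace (tracking z):
count = 25  # -> count = 25
z = count + 20  # -> z = 45
count = count * 4  # -> count = 100

Answer: 45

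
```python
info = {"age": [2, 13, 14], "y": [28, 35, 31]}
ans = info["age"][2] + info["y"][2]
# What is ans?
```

Answer: 45

Derivation:
Trace (tracking ans):
info = {'age': [2, 13, 14], 'y': [28, 35, 31]}  # -> info = {'age': [2, 13, 14], 'y': [28, 35, 31]}
ans = info['age'][2] + info['y'][2]  # -> ans = 45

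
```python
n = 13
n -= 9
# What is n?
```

Answer: 4

Derivation:
Trace (tracking n):
n = 13  # -> n = 13
n -= 9  # -> n = 4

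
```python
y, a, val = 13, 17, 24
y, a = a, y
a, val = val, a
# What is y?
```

Trace (tracking y):
y, a, val = (13, 17, 24)  # -> y = 13, a = 17, val = 24
y, a = (a, y)  # -> y = 17, a = 13
a, val = (val, a)  # -> a = 24, val = 13

Answer: 17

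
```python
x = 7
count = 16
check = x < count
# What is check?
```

Trace (tracking check):
x = 7  # -> x = 7
count = 16  # -> count = 16
check = x < count  # -> check = True

Answer: True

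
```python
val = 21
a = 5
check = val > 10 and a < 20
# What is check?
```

Answer: True

Derivation:
Trace (tracking check):
val = 21  # -> val = 21
a = 5  # -> a = 5
check = val > 10 and a < 20  # -> check = True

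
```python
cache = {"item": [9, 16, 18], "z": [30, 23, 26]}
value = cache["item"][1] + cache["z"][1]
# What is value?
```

Trace (tracking value):
cache = {'item': [9, 16, 18], 'z': [30, 23, 26]}  # -> cache = {'item': [9, 16, 18], 'z': [30, 23, 26]}
value = cache['item'][1] + cache['z'][1]  # -> value = 39

Answer: 39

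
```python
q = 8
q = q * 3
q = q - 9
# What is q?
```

Answer: 15

Derivation:
Trace (tracking q):
q = 8  # -> q = 8
q = q * 3  # -> q = 24
q = q - 9  # -> q = 15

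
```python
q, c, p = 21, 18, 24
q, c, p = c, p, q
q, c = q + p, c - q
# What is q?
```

Answer: 39

Derivation:
Trace (tracking q):
q, c, p = (21, 18, 24)  # -> q = 21, c = 18, p = 24
q, c, p = (c, p, q)  # -> q = 18, c = 24, p = 21
q, c = (q + p, c - q)  # -> q = 39, c = 6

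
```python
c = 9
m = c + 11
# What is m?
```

Trace (tracking m):
c = 9  # -> c = 9
m = c + 11  # -> m = 20

Answer: 20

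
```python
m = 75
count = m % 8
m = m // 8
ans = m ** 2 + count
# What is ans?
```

Answer: 84

Derivation:
Trace (tracking ans):
m = 75  # -> m = 75
count = m % 8  # -> count = 3
m = m // 8  # -> m = 9
ans = m ** 2 + count  # -> ans = 84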